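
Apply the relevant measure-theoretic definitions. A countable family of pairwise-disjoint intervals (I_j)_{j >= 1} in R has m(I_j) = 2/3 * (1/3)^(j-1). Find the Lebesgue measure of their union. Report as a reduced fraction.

By countable additivity of the Lebesgue measure on pairwise disjoint measurable sets,
  m(union_{j >= 1} I_j) = sum_{j >= 1} m(I_j) = sum_{j >= 1} a * r^(j-1),
  with a = 2/3 and r = 1/3.
Since 0 < r = 1/3 < 1, the geometric series converges:
  sum_{j >= 1} a * r^(j-1) = a / (1 - r).
  = 2/3 / (1 - 1/3)
  = 2/3 / (2/3)
  = 1.

1


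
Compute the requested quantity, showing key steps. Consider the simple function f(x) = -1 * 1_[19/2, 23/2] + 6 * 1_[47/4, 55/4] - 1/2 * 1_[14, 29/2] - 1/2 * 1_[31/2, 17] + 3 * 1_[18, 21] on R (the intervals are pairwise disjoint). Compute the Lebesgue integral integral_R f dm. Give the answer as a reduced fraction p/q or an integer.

For a simple function f = sum_i c_i * 1_{A_i} with disjoint A_i,
  integral f dm = sum_i c_i * m(A_i).
Lengths of the A_i:
  m(A_1) = 23/2 - 19/2 = 2.
  m(A_2) = 55/4 - 47/4 = 2.
  m(A_3) = 29/2 - 14 = 1/2.
  m(A_4) = 17 - 31/2 = 3/2.
  m(A_5) = 21 - 18 = 3.
Contributions c_i * m(A_i):
  (-1) * (2) = -2.
  (6) * (2) = 12.
  (-1/2) * (1/2) = -1/4.
  (-1/2) * (3/2) = -3/4.
  (3) * (3) = 9.
Total: -2 + 12 - 1/4 - 3/4 + 9 = 18.

18


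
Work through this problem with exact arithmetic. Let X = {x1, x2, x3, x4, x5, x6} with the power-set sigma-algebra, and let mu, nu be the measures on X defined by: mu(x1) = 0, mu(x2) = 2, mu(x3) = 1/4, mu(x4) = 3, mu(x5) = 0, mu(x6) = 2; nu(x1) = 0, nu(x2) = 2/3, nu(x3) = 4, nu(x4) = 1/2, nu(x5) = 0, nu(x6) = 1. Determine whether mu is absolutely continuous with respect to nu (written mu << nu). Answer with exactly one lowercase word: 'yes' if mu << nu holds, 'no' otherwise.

mu << nu means: every nu-null measurable set is also mu-null; equivalently, for every atom x, if nu({x}) = 0 then mu({x}) = 0.
Checking each atom:
  x1: nu = 0, mu = 0 -> consistent with mu << nu.
  x2: nu = 2/3 > 0 -> no constraint.
  x3: nu = 4 > 0 -> no constraint.
  x4: nu = 1/2 > 0 -> no constraint.
  x5: nu = 0, mu = 0 -> consistent with mu << nu.
  x6: nu = 1 > 0 -> no constraint.
No atom violates the condition. Therefore mu << nu.

yes


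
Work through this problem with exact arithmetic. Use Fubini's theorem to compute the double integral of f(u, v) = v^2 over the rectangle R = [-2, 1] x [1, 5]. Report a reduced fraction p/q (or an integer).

f(u, v) is a tensor product of a function of u and a function of v, and both factors are bounded continuous (hence Lebesgue integrable) on the rectangle, so Fubini's theorem applies:
  integral_R f d(m x m) = (integral_a1^b1 1 du) * (integral_a2^b2 v^2 dv).
Inner integral in u: integral_{-2}^{1} 1 du = (1^1 - (-2)^1)/1
  = 3.
Inner integral in v: integral_{1}^{5} v^2 dv = (5^3 - 1^3)/3
  = 124/3.
Product: (3) * (124/3) = 124.

124


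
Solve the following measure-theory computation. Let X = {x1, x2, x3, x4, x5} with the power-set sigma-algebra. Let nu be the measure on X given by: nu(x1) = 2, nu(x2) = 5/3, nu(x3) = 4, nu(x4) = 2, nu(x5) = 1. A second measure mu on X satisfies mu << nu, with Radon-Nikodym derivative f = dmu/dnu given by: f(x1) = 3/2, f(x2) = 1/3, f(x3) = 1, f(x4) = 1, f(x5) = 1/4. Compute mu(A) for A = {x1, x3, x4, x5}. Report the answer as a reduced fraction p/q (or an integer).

By the defining property of the Radon-Nikodym derivative, for every measurable set A,
  mu(A) = integral_A f dnu.
Since nu is a discrete measure concentrated on the atoms of X, the integral over A reduces to the sum
  mu(A) = sum_{x in A} f(x) * nu({x}).
Computing each term:
  x1: f(x1) * nu(x1) = 3/2 * 2 = 3.
  x3: f(x3) * nu(x3) = 1 * 4 = 4.
  x4: f(x4) * nu(x4) = 1 * 2 = 2.
  x5: f(x5) * nu(x5) = 1/4 * 1 = 1/4.
Summing: mu(A) = 3 + 4 + 2 + 1/4 = 37/4.

37/4


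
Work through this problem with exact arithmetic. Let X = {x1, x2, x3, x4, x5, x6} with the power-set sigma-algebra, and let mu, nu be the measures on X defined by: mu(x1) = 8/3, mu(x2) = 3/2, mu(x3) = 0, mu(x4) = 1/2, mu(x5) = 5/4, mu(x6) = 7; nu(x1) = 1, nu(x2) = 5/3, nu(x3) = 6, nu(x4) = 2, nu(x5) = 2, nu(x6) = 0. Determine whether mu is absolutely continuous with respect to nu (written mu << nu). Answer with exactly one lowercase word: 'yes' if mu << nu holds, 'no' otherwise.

mu << nu means: every nu-null measurable set is also mu-null; equivalently, for every atom x, if nu({x}) = 0 then mu({x}) = 0.
Checking each atom:
  x1: nu = 1 > 0 -> no constraint.
  x2: nu = 5/3 > 0 -> no constraint.
  x3: nu = 6 > 0 -> no constraint.
  x4: nu = 2 > 0 -> no constraint.
  x5: nu = 2 > 0 -> no constraint.
  x6: nu = 0, mu = 7 > 0 -> violates mu << nu.
The atom(s) x6 violate the condition (nu = 0 but mu > 0). Therefore mu is NOT absolutely continuous w.r.t. nu.

no


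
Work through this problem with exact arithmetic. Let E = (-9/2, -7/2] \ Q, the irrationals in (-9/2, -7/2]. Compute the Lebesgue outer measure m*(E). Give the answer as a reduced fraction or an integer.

The interval I = (-9/2, -7/2] has m(I) = -7/2 - (-9/2) = 1 (endpoints are measure-zero, so open/closed/half-open agree). Write I = (I cap Q) u (I \ Q). The rationals in I are countable, so m*(I cap Q) = 0 (cover each rational by intervals whose total length is arbitrarily small). By countable subadditivity m*(I) <= m*(I cap Q) + m*(I \ Q), hence m*(I \ Q) >= m(I) = 1. The reverse inequality m*(I \ Q) <= m*(I) = 1 is trivial since (I \ Q) is a subset of I. Therefore m*(I \ Q) = 1.

1


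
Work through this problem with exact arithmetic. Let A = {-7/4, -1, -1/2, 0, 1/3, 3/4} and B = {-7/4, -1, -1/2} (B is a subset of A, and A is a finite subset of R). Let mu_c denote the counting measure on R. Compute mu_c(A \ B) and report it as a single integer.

Counting measure assigns mu_c(E) = |E| (number of elements) when E is finite. For B subset A, A \ B is the set of elements of A not in B, so |A \ B| = |A| - |B|.
|A| = 6, |B| = 3, so mu_c(A \ B) = 6 - 3 = 3.

3


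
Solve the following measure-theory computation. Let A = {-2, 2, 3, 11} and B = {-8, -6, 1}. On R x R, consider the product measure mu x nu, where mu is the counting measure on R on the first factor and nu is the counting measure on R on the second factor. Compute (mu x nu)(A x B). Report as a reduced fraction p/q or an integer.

For a measurable rectangle A x B, the product measure satisfies
  (mu x nu)(A x B) = mu(A) * nu(B).
  mu(A) = 4.
  nu(B) = 3.
  (mu x nu)(A x B) = 4 * 3 = 12.

12


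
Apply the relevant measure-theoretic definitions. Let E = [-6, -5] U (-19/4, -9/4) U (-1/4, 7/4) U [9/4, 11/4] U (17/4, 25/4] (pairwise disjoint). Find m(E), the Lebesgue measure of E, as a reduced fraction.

For pairwise disjoint intervals, m(union_i I_i) = sum_i m(I_i),
and m is invariant under swapping open/closed endpoints (single points have measure 0).
So m(E) = sum_i (b_i - a_i).
  I_1 has length -5 - (-6) = 1.
  I_2 has length -9/4 - (-19/4) = 5/2.
  I_3 has length 7/4 - (-1/4) = 2.
  I_4 has length 11/4 - 9/4 = 1/2.
  I_5 has length 25/4 - 17/4 = 2.
Summing:
  m(E) = 1 + 5/2 + 2 + 1/2 + 2 = 8.

8


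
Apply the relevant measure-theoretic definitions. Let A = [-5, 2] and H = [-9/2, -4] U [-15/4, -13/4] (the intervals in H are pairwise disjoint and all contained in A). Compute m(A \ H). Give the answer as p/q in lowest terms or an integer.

The ambient interval has length m(A) = 2 - (-5) = 7.
Since the holes are disjoint and sit inside A, by finite additivity
  m(H) = sum_i (b_i - a_i), and m(A \ H) = m(A) - m(H).
Computing the hole measures:
  m(H_1) = -4 - (-9/2) = 1/2.
  m(H_2) = -13/4 - (-15/4) = 1/2.
Summed: m(H) = 1/2 + 1/2 = 1.
So m(A \ H) = 7 - 1 = 6.

6


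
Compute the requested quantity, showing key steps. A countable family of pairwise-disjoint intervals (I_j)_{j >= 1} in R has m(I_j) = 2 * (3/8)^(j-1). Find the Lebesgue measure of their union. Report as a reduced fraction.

By countable additivity of the Lebesgue measure on pairwise disjoint measurable sets,
  m(union_{j >= 1} I_j) = sum_{j >= 1} m(I_j) = sum_{j >= 1} a * r^(j-1),
  with a = 2 and r = 3/8.
Since 0 < r = 3/8 < 1, the geometric series converges:
  sum_{j >= 1} a * r^(j-1) = a / (1 - r).
  = 2 / (1 - 3/8)
  = 2 / (5/8)
  = 16/5.

16/5


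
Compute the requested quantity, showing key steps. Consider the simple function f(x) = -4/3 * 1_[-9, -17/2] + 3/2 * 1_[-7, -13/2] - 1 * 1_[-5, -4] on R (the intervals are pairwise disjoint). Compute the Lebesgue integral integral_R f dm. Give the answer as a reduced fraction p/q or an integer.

For a simple function f = sum_i c_i * 1_{A_i} with disjoint A_i,
  integral f dm = sum_i c_i * m(A_i).
Lengths of the A_i:
  m(A_1) = -17/2 - (-9) = 1/2.
  m(A_2) = -13/2 - (-7) = 1/2.
  m(A_3) = -4 - (-5) = 1.
Contributions c_i * m(A_i):
  (-4/3) * (1/2) = -2/3.
  (3/2) * (1/2) = 3/4.
  (-1) * (1) = -1.
Total: -2/3 + 3/4 - 1 = -11/12.

-11/12


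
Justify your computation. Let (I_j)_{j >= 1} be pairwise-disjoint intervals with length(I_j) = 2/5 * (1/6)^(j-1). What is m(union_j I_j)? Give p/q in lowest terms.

By countable additivity of the Lebesgue measure on pairwise disjoint measurable sets,
  m(union_{j >= 1} I_j) = sum_{j >= 1} m(I_j) = sum_{j >= 1} a * r^(j-1),
  with a = 2/5 and r = 1/6.
Since 0 < r = 1/6 < 1, the geometric series converges:
  sum_{j >= 1} a * r^(j-1) = a / (1 - r).
  = 2/5 / (1 - 1/6)
  = 2/5 / (5/6)
  = 12/25.

12/25


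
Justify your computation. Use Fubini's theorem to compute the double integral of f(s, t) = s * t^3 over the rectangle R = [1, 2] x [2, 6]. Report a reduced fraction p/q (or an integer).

f(s, t) is a tensor product of a function of s and a function of t, and both factors are bounded continuous (hence Lebesgue integrable) on the rectangle, so Fubini's theorem applies:
  integral_R f d(m x m) = (integral_a1^b1 s ds) * (integral_a2^b2 t^3 dt).
Inner integral in s: integral_{1}^{2} s ds = (2^2 - 1^2)/2
  = 3/2.
Inner integral in t: integral_{2}^{6} t^3 dt = (6^4 - 2^4)/4
  = 320.
Product: (3/2) * (320) = 480.

480


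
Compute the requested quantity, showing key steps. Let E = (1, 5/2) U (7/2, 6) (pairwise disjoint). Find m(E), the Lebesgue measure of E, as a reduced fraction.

For pairwise disjoint intervals, m(union_i I_i) = sum_i m(I_i),
and m is invariant under swapping open/closed endpoints (single points have measure 0).
So m(E) = sum_i (b_i - a_i).
  I_1 has length 5/2 - 1 = 3/2.
  I_2 has length 6 - 7/2 = 5/2.
Summing:
  m(E) = 3/2 + 5/2 = 4.

4


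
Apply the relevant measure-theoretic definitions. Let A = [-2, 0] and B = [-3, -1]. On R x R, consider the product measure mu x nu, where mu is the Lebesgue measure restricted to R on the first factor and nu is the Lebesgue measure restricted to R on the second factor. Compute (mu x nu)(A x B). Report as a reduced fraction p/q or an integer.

For a measurable rectangle A x B, the product measure satisfies
  (mu x nu)(A x B) = mu(A) * nu(B).
  mu(A) = 2.
  nu(B) = 2.
  (mu x nu)(A x B) = 2 * 2 = 4.

4


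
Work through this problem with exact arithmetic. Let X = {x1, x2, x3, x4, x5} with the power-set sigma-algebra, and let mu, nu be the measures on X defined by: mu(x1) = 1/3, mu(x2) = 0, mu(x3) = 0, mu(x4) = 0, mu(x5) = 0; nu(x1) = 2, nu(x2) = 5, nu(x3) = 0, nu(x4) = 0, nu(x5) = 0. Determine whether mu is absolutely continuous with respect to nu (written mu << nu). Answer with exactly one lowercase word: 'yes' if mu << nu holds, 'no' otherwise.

mu << nu means: every nu-null measurable set is also mu-null; equivalently, for every atom x, if nu({x}) = 0 then mu({x}) = 0.
Checking each atom:
  x1: nu = 2 > 0 -> no constraint.
  x2: nu = 5 > 0 -> no constraint.
  x3: nu = 0, mu = 0 -> consistent with mu << nu.
  x4: nu = 0, mu = 0 -> consistent with mu << nu.
  x5: nu = 0, mu = 0 -> consistent with mu << nu.
No atom violates the condition. Therefore mu << nu.

yes


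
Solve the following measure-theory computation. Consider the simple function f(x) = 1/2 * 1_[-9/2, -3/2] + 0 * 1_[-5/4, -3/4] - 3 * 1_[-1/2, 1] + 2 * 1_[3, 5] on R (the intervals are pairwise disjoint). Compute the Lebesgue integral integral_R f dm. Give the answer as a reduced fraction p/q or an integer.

For a simple function f = sum_i c_i * 1_{A_i} with disjoint A_i,
  integral f dm = sum_i c_i * m(A_i).
Lengths of the A_i:
  m(A_1) = -3/2 - (-9/2) = 3.
  m(A_2) = -3/4 - (-5/4) = 1/2.
  m(A_3) = 1 - (-1/2) = 3/2.
  m(A_4) = 5 - 3 = 2.
Contributions c_i * m(A_i):
  (1/2) * (3) = 3/2.
  (0) * (1/2) = 0.
  (-3) * (3/2) = -9/2.
  (2) * (2) = 4.
Total: 3/2 + 0 - 9/2 + 4 = 1.

1


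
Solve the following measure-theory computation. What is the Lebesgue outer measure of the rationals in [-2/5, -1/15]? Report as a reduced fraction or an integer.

Q cap [-2/5, -1/15] is countable; list its elements as q_1, q_2, ... . Fix eps > 0 and cover the k-th point by an interval of length eps * 2^(-k). The cover has total length eps * sum_{k>=1} 2^(-k) = eps, so by definition of outer measure m*(Q cap [-2/5, -1/15]) <= eps. Since eps was arbitrary and m* >= 0, the outer measure is 0.

0


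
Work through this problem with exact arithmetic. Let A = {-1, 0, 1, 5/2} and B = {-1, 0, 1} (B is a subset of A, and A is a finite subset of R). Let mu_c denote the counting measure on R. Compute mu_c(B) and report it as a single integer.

Counting measure assigns mu_c(E) = |E| (number of elements) when E is finite.
B has 3 element(s), so mu_c(B) = 3.

3


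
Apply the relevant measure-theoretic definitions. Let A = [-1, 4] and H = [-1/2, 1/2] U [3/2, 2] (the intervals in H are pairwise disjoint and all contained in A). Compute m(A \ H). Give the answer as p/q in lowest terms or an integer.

The ambient interval has length m(A) = 4 - (-1) = 5.
Since the holes are disjoint and sit inside A, by finite additivity
  m(H) = sum_i (b_i - a_i), and m(A \ H) = m(A) - m(H).
Computing the hole measures:
  m(H_1) = 1/2 - (-1/2) = 1.
  m(H_2) = 2 - 3/2 = 1/2.
Summed: m(H) = 1 + 1/2 = 3/2.
So m(A \ H) = 5 - 3/2 = 7/2.

7/2


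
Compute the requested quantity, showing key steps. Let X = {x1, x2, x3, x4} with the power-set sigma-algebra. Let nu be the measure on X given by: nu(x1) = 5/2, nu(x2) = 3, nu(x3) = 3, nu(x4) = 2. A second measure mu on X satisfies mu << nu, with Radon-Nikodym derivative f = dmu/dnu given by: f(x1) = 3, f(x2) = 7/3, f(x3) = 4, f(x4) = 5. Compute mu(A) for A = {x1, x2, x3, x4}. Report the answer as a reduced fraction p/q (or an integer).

By the defining property of the Radon-Nikodym derivative, for every measurable set A,
  mu(A) = integral_A f dnu.
Since nu is a discrete measure concentrated on the atoms of X, the integral over A reduces to the sum
  mu(A) = sum_{x in A} f(x) * nu({x}).
Computing each term:
  x1: f(x1) * nu(x1) = 3 * 5/2 = 15/2.
  x2: f(x2) * nu(x2) = 7/3 * 3 = 7.
  x3: f(x3) * nu(x3) = 4 * 3 = 12.
  x4: f(x4) * nu(x4) = 5 * 2 = 10.
Summing: mu(A) = 15/2 + 7 + 12 + 10 = 73/2.

73/2


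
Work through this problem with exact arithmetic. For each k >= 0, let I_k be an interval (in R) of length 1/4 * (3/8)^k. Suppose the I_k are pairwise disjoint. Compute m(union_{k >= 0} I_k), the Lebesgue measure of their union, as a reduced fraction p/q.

By countable additivity of the Lebesgue measure on pairwise disjoint measurable sets,
  m(union_{k >= 0} I_k) = sum_{k >= 0} m(I_k) = sum_{k >= 0} a * r^k,
  with a = 1/4 and r = 3/8.
Since 0 < r = 3/8 < 1, the geometric series converges:
  sum_{k >= 0} a * r^k = a / (1 - r).
  = 1/4 / (1 - 3/8)
  = 1/4 / (5/8)
  = 2/5.

2/5


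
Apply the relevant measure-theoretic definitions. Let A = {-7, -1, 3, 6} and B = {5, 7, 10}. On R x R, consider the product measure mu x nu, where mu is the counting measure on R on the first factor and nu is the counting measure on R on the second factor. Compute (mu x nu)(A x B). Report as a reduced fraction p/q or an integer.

For a measurable rectangle A x B, the product measure satisfies
  (mu x nu)(A x B) = mu(A) * nu(B).
  mu(A) = 4.
  nu(B) = 3.
  (mu x nu)(A x B) = 4 * 3 = 12.

12


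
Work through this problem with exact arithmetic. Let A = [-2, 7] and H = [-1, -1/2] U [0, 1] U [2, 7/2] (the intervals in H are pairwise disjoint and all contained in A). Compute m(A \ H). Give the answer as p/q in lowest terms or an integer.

The ambient interval has length m(A) = 7 - (-2) = 9.
Since the holes are disjoint and sit inside A, by finite additivity
  m(H) = sum_i (b_i - a_i), and m(A \ H) = m(A) - m(H).
Computing the hole measures:
  m(H_1) = -1/2 - (-1) = 1/2.
  m(H_2) = 1 - 0 = 1.
  m(H_3) = 7/2 - 2 = 3/2.
Summed: m(H) = 1/2 + 1 + 3/2 = 3.
So m(A \ H) = 9 - 3 = 6.

6


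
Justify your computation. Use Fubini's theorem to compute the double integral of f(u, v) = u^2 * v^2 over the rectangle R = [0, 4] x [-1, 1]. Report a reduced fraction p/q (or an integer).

f(u, v) is a tensor product of a function of u and a function of v, and both factors are bounded continuous (hence Lebesgue integrable) on the rectangle, so Fubini's theorem applies:
  integral_R f d(m x m) = (integral_a1^b1 u^2 du) * (integral_a2^b2 v^2 dv).
Inner integral in u: integral_{0}^{4} u^2 du = (4^3 - 0^3)/3
  = 64/3.
Inner integral in v: integral_{-1}^{1} v^2 dv = (1^3 - (-1)^3)/3
  = 2/3.
Product: (64/3) * (2/3) = 128/9.

128/9


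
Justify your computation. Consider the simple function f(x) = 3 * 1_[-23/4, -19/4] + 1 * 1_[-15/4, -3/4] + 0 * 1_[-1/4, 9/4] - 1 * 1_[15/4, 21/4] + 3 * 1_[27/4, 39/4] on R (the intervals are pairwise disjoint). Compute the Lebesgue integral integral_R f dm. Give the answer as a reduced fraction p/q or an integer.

For a simple function f = sum_i c_i * 1_{A_i} with disjoint A_i,
  integral f dm = sum_i c_i * m(A_i).
Lengths of the A_i:
  m(A_1) = -19/4 - (-23/4) = 1.
  m(A_2) = -3/4 - (-15/4) = 3.
  m(A_3) = 9/4 - (-1/4) = 5/2.
  m(A_4) = 21/4 - 15/4 = 3/2.
  m(A_5) = 39/4 - 27/4 = 3.
Contributions c_i * m(A_i):
  (3) * (1) = 3.
  (1) * (3) = 3.
  (0) * (5/2) = 0.
  (-1) * (3/2) = -3/2.
  (3) * (3) = 9.
Total: 3 + 3 + 0 - 3/2 + 9 = 27/2.

27/2


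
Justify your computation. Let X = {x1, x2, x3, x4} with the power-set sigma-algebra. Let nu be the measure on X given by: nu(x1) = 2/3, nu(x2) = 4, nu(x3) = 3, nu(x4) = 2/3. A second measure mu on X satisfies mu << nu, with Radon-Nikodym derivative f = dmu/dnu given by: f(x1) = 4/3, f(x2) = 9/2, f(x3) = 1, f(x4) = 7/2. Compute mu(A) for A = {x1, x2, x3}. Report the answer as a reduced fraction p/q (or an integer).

By the defining property of the Radon-Nikodym derivative, for every measurable set A,
  mu(A) = integral_A f dnu.
Since nu is a discrete measure concentrated on the atoms of X, the integral over A reduces to the sum
  mu(A) = sum_{x in A} f(x) * nu({x}).
Computing each term:
  x1: f(x1) * nu(x1) = 4/3 * 2/3 = 8/9.
  x2: f(x2) * nu(x2) = 9/2 * 4 = 18.
  x3: f(x3) * nu(x3) = 1 * 3 = 3.
Summing: mu(A) = 8/9 + 18 + 3 = 197/9.

197/9


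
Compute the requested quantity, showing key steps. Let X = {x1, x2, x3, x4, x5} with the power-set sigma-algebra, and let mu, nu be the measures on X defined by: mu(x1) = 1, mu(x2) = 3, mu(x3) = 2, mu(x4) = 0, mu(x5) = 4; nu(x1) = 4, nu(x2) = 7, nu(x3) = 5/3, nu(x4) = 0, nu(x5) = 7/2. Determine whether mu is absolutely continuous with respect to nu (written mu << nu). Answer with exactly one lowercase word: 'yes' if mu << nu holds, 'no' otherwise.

mu << nu means: every nu-null measurable set is also mu-null; equivalently, for every atom x, if nu({x}) = 0 then mu({x}) = 0.
Checking each atom:
  x1: nu = 4 > 0 -> no constraint.
  x2: nu = 7 > 0 -> no constraint.
  x3: nu = 5/3 > 0 -> no constraint.
  x4: nu = 0, mu = 0 -> consistent with mu << nu.
  x5: nu = 7/2 > 0 -> no constraint.
No atom violates the condition. Therefore mu << nu.

yes


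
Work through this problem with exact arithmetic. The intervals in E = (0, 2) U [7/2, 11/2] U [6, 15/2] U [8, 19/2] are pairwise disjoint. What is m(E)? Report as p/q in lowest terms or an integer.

For pairwise disjoint intervals, m(union_i I_i) = sum_i m(I_i),
and m is invariant under swapping open/closed endpoints (single points have measure 0).
So m(E) = sum_i (b_i - a_i).
  I_1 has length 2 - 0 = 2.
  I_2 has length 11/2 - 7/2 = 2.
  I_3 has length 15/2 - 6 = 3/2.
  I_4 has length 19/2 - 8 = 3/2.
Summing:
  m(E) = 2 + 2 + 3/2 + 3/2 = 7.

7


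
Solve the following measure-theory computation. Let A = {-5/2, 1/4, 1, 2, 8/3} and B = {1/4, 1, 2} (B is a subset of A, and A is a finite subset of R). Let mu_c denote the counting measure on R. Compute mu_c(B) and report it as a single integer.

Counting measure assigns mu_c(E) = |E| (number of elements) when E is finite.
B has 3 element(s), so mu_c(B) = 3.

3


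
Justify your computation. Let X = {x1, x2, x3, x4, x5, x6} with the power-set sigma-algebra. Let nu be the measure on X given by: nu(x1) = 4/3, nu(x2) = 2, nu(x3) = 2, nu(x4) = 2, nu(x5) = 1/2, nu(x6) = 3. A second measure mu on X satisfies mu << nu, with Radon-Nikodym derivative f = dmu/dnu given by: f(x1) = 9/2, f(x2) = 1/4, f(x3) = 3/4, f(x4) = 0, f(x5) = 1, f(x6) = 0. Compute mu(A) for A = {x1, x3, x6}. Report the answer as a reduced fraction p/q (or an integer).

By the defining property of the Radon-Nikodym derivative, for every measurable set A,
  mu(A) = integral_A f dnu.
Since nu is a discrete measure concentrated on the atoms of X, the integral over A reduces to the sum
  mu(A) = sum_{x in A} f(x) * nu({x}).
Computing each term:
  x1: f(x1) * nu(x1) = 9/2 * 4/3 = 6.
  x3: f(x3) * nu(x3) = 3/4 * 2 = 3/2.
  x6: f(x6) * nu(x6) = 0 * 3 = 0.
Summing: mu(A) = 6 + 3/2 + 0 = 15/2.

15/2


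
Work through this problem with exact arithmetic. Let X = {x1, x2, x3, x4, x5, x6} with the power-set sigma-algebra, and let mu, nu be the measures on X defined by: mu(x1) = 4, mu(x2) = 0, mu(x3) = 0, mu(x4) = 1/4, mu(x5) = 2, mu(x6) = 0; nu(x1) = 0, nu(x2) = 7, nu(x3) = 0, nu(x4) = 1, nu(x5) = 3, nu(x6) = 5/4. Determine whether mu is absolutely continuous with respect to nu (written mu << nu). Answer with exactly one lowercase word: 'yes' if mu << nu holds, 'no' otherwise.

mu << nu means: every nu-null measurable set is also mu-null; equivalently, for every atom x, if nu({x}) = 0 then mu({x}) = 0.
Checking each atom:
  x1: nu = 0, mu = 4 > 0 -> violates mu << nu.
  x2: nu = 7 > 0 -> no constraint.
  x3: nu = 0, mu = 0 -> consistent with mu << nu.
  x4: nu = 1 > 0 -> no constraint.
  x5: nu = 3 > 0 -> no constraint.
  x6: nu = 5/4 > 0 -> no constraint.
The atom(s) x1 violate the condition (nu = 0 but mu > 0). Therefore mu is NOT absolutely continuous w.r.t. nu.

no


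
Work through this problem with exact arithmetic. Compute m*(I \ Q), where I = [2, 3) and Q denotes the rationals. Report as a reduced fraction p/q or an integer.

The interval I = [2, 3) has m(I) = 3 - 2 = 1 (endpoints are measure-zero, so open/closed/half-open agree). Write I = (I cap Q) u (I \ Q). The rationals in I are countable, so m*(I cap Q) = 0 (cover each rational by intervals whose total length is arbitrarily small). By countable subadditivity m*(I) <= m*(I cap Q) + m*(I \ Q), hence m*(I \ Q) >= m(I) = 1. The reverse inequality m*(I \ Q) <= m*(I) = 1 is trivial since (I \ Q) is a subset of I. Therefore m*(I \ Q) = 1.

1


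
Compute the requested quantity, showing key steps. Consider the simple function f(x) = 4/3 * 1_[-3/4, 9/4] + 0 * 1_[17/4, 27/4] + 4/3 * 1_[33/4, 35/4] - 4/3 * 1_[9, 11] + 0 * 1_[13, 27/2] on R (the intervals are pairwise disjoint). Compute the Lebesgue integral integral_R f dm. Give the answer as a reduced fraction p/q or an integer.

For a simple function f = sum_i c_i * 1_{A_i} with disjoint A_i,
  integral f dm = sum_i c_i * m(A_i).
Lengths of the A_i:
  m(A_1) = 9/4 - (-3/4) = 3.
  m(A_2) = 27/4 - 17/4 = 5/2.
  m(A_3) = 35/4 - 33/4 = 1/2.
  m(A_4) = 11 - 9 = 2.
  m(A_5) = 27/2 - 13 = 1/2.
Contributions c_i * m(A_i):
  (4/3) * (3) = 4.
  (0) * (5/2) = 0.
  (4/3) * (1/2) = 2/3.
  (-4/3) * (2) = -8/3.
  (0) * (1/2) = 0.
Total: 4 + 0 + 2/3 - 8/3 + 0 = 2.

2


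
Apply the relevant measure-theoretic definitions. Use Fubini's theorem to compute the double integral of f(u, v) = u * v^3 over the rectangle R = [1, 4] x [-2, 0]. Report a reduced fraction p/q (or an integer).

f(u, v) is a tensor product of a function of u and a function of v, and both factors are bounded continuous (hence Lebesgue integrable) on the rectangle, so Fubini's theorem applies:
  integral_R f d(m x m) = (integral_a1^b1 u du) * (integral_a2^b2 v^3 dv).
Inner integral in u: integral_{1}^{4} u du = (4^2 - 1^2)/2
  = 15/2.
Inner integral in v: integral_{-2}^{0} v^3 dv = (0^4 - (-2)^4)/4
  = -4.
Product: (15/2) * (-4) = -30.

-30


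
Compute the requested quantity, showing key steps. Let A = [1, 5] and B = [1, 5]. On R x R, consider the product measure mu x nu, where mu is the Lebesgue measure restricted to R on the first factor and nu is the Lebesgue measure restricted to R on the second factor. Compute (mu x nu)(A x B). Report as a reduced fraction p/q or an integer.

For a measurable rectangle A x B, the product measure satisfies
  (mu x nu)(A x B) = mu(A) * nu(B).
  mu(A) = 4.
  nu(B) = 4.
  (mu x nu)(A x B) = 4 * 4 = 16.

16


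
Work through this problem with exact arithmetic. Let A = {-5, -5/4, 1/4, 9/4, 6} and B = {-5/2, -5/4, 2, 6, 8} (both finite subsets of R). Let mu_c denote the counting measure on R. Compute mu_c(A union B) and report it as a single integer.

Counting measure on a finite set equals cardinality. By inclusion-exclusion, |A union B| = |A| + |B| - |A cap B|.
|A| = 5, |B| = 5, |A cap B| = 2.
So mu_c(A union B) = 5 + 5 - 2 = 8.

8


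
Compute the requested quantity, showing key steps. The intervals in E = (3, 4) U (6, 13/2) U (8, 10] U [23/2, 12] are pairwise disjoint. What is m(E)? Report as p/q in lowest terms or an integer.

For pairwise disjoint intervals, m(union_i I_i) = sum_i m(I_i),
and m is invariant under swapping open/closed endpoints (single points have measure 0).
So m(E) = sum_i (b_i - a_i).
  I_1 has length 4 - 3 = 1.
  I_2 has length 13/2 - 6 = 1/2.
  I_3 has length 10 - 8 = 2.
  I_4 has length 12 - 23/2 = 1/2.
Summing:
  m(E) = 1 + 1/2 + 2 + 1/2 = 4.

4


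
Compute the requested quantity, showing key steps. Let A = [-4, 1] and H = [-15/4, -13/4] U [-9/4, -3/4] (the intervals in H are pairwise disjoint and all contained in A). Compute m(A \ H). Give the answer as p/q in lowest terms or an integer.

The ambient interval has length m(A) = 1 - (-4) = 5.
Since the holes are disjoint and sit inside A, by finite additivity
  m(H) = sum_i (b_i - a_i), and m(A \ H) = m(A) - m(H).
Computing the hole measures:
  m(H_1) = -13/4 - (-15/4) = 1/2.
  m(H_2) = -3/4 - (-9/4) = 3/2.
Summed: m(H) = 1/2 + 3/2 = 2.
So m(A \ H) = 5 - 2 = 3.

3


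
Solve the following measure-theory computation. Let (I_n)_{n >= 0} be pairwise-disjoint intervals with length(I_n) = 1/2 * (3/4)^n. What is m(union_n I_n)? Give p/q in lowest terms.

By countable additivity of the Lebesgue measure on pairwise disjoint measurable sets,
  m(union_{n >= 0} I_n) = sum_{n >= 0} m(I_n) = sum_{n >= 0} a * r^n,
  with a = 1/2 and r = 3/4.
Since 0 < r = 3/4 < 1, the geometric series converges:
  sum_{n >= 0} a * r^n = a / (1 - r).
  = 1/2 / (1 - 3/4)
  = 1/2 / (1/4)
  = 2.

2


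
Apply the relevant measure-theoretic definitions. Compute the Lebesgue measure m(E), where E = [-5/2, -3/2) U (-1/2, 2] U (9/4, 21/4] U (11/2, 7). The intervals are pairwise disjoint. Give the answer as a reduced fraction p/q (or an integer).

For pairwise disjoint intervals, m(union_i I_i) = sum_i m(I_i),
and m is invariant under swapping open/closed endpoints (single points have measure 0).
So m(E) = sum_i (b_i - a_i).
  I_1 has length -3/2 - (-5/2) = 1.
  I_2 has length 2 - (-1/2) = 5/2.
  I_3 has length 21/4 - 9/4 = 3.
  I_4 has length 7 - 11/2 = 3/2.
Summing:
  m(E) = 1 + 5/2 + 3 + 3/2 = 8.

8


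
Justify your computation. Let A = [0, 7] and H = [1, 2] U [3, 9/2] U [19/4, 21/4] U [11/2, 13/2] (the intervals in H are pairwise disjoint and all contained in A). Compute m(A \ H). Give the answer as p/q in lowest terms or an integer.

The ambient interval has length m(A) = 7 - 0 = 7.
Since the holes are disjoint and sit inside A, by finite additivity
  m(H) = sum_i (b_i - a_i), and m(A \ H) = m(A) - m(H).
Computing the hole measures:
  m(H_1) = 2 - 1 = 1.
  m(H_2) = 9/2 - 3 = 3/2.
  m(H_3) = 21/4 - 19/4 = 1/2.
  m(H_4) = 13/2 - 11/2 = 1.
Summed: m(H) = 1 + 3/2 + 1/2 + 1 = 4.
So m(A \ H) = 7 - 4 = 3.

3


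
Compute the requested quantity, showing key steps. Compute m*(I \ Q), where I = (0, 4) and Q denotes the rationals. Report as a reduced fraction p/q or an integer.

The interval I = (0, 4) has m(I) = 4 - 0 = 4 (endpoints are measure-zero, so open/closed/half-open agree). Write I = (I cap Q) u (I \ Q). The rationals in I are countable, so m*(I cap Q) = 0 (cover each rational by intervals whose total length is arbitrarily small). By countable subadditivity m*(I) <= m*(I cap Q) + m*(I \ Q), hence m*(I \ Q) >= m(I) = 4. The reverse inequality m*(I \ Q) <= m*(I) = 4 is trivial since (I \ Q) is a subset of I. Therefore m*(I \ Q) = 4.

4


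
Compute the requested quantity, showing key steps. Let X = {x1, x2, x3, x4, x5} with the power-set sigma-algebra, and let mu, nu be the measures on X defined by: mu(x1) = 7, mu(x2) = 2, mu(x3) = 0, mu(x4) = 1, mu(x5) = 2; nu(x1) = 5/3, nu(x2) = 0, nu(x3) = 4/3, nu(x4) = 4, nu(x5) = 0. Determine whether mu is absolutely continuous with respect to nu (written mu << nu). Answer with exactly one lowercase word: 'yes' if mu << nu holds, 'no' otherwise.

mu << nu means: every nu-null measurable set is also mu-null; equivalently, for every atom x, if nu({x}) = 0 then mu({x}) = 0.
Checking each atom:
  x1: nu = 5/3 > 0 -> no constraint.
  x2: nu = 0, mu = 2 > 0 -> violates mu << nu.
  x3: nu = 4/3 > 0 -> no constraint.
  x4: nu = 4 > 0 -> no constraint.
  x5: nu = 0, mu = 2 > 0 -> violates mu << nu.
The atom(s) x2, x5 violate the condition (nu = 0 but mu > 0). Therefore mu is NOT absolutely continuous w.r.t. nu.

no


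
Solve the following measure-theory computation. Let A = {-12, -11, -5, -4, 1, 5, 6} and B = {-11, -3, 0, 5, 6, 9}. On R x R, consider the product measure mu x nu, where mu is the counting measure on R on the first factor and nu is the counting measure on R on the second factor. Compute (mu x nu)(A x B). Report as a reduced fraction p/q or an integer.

For a measurable rectangle A x B, the product measure satisfies
  (mu x nu)(A x B) = mu(A) * nu(B).
  mu(A) = 7.
  nu(B) = 6.
  (mu x nu)(A x B) = 7 * 6 = 42.

42


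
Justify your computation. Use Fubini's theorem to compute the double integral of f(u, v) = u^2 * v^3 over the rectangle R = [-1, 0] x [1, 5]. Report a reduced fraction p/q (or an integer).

f(u, v) is a tensor product of a function of u and a function of v, and both factors are bounded continuous (hence Lebesgue integrable) on the rectangle, so Fubini's theorem applies:
  integral_R f d(m x m) = (integral_a1^b1 u^2 du) * (integral_a2^b2 v^3 dv).
Inner integral in u: integral_{-1}^{0} u^2 du = (0^3 - (-1)^3)/3
  = 1/3.
Inner integral in v: integral_{1}^{5} v^3 dv = (5^4 - 1^4)/4
  = 156.
Product: (1/3) * (156) = 52.

52


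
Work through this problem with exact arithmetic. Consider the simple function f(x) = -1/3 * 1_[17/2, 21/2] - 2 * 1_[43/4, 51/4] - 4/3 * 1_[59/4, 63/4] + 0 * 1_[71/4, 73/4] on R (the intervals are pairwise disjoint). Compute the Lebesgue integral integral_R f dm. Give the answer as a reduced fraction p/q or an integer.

For a simple function f = sum_i c_i * 1_{A_i} with disjoint A_i,
  integral f dm = sum_i c_i * m(A_i).
Lengths of the A_i:
  m(A_1) = 21/2 - 17/2 = 2.
  m(A_2) = 51/4 - 43/4 = 2.
  m(A_3) = 63/4 - 59/4 = 1.
  m(A_4) = 73/4 - 71/4 = 1/2.
Contributions c_i * m(A_i):
  (-1/3) * (2) = -2/3.
  (-2) * (2) = -4.
  (-4/3) * (1) = -4/3.
  (0) * (1/2) = 0.
Total: -2/3 - 4 - 4/3 + 0 = -6.

-6


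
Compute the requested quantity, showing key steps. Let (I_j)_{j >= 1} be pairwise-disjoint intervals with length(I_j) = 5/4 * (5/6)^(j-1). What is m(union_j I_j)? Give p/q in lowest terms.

By countable additivity of the Lebesgue measure on pairwise disjoint measurable sets,
  m(union_{j >= 1} I_j) = sum_{j >= 1} m(I_j) = sum_{j >= 1} a * r^(j-1),
  with a = 5/4 and r = 5/6.
Since 0 < r = 5/6 < 1, the geometric series converges:
  sum_{j >= 1} a * r^(j-1) = a / (1 - r).
  = 5/4 / (1 - 5/6)
  = 5/4 / (1/6)
  = 15/2.

15/2


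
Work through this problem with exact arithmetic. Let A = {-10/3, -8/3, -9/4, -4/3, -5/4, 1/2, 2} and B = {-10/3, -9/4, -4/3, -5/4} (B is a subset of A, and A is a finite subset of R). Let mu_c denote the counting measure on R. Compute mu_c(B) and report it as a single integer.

Counting measure assigns mu_c(E) = |E| (number of elements) when E is finite.
B has 4 element(s), so mu_c(B) = 4.

4


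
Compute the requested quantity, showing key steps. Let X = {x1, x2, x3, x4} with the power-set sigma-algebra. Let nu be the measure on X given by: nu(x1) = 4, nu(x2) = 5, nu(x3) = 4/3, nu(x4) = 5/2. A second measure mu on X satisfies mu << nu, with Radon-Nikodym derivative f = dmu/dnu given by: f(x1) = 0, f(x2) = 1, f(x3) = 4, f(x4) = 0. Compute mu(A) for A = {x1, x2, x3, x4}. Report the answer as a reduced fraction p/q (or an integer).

By the defining property of the Radon-Nikodym derivative, for every measurable set A,
  mu(A) = integral_A f dnu.
Since nu is a discrete measure concentrated on the atoms of X, the integral over A reduces to the sum
  mu(A) = sum_{x in A} f(x) * nu({x}).
Computing each term:
  x1: f(x1) * nu(x1) = 0 * 4 = 0.
  x2: f(x2) * nu(x2) = 1 * 5 = 5.
  x3: f(x3) * nu(x3) = 4 * 4/3 = 16/3.
  x4: f(x4) * nu(x4) = 0 * 5/2 = 0.
Summing: mu(A) = 0 + 5 + 16/3 + 0 = 31/3.

31/3


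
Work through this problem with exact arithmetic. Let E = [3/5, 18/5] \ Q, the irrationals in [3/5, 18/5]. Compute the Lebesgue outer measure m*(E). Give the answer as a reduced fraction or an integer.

The interval I = [3/5, 18/5] has m(I) = 18/5 - 3/5 = 3 (endpoints are measure-zero, so open/closed/half-open agree). Write I = (I cap Q) u (I \ Q). The rationals in I are countable, so m*(I cap Q) = 0 (cover each rational by intervals whose total length is arbitrarily small). By countable subadditivity m*(I) <= m*(I cap Q) + m*(I \ Q), hence m*(I \ Q) >= m(I) = 3. The reverse inequality m*(I \ Q) <= m*(I) = 3 is trivial since (I \ Q) is a subset of I. Therefore m*(I \ Q) = 3.

3


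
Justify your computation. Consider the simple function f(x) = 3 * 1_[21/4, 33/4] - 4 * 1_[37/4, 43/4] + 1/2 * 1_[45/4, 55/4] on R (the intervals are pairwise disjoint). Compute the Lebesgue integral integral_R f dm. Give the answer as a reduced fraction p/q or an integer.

For a simple function f = sum_i c_i * 1_{A_i} with disjoint A_i,
  integral f dm = sum_i c_i * m(A_i).
Lengths of the A_i:
  m(A_1) = 33/4 - 21/4 = 3.
  m(A_2) = 43/4 - 37/4 = 3/2.
  m(A_3) = 55/4 - 45/4 = 5/2.
Contributions c_i * m(A_i):
  (3) * (3) = 9.
  (-4) * (3/2) = -6.
  (1/2) * (5/2) = 5/4.
Total: 9 - 6 + 5/4 = 17/4.

17/4


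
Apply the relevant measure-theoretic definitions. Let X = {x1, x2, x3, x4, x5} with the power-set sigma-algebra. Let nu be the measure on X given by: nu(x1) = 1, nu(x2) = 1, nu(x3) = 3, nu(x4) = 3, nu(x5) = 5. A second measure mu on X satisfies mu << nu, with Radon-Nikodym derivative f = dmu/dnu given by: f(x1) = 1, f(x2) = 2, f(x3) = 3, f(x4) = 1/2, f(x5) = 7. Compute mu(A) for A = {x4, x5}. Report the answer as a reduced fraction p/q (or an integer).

By the defining property of the Radon-Nikodym derivative, for every measurable set A,
  mu(A) = integral_A f dnu.
Since nu is a discrete measure concentrated on the atoms of X, the integral over A reduces to the sum
  mu(A) = sum_{x in A} f(x) * nu({x}).
Computing each term:
  x4: f(x4) * nu(x4) = 1/2 * 3 = 3/2.
  x5: f(x5) * nu(x5) = 7 * 5 = 35.
Summing: mu(A) = 3/2 + 35 = 73/2.

73/2


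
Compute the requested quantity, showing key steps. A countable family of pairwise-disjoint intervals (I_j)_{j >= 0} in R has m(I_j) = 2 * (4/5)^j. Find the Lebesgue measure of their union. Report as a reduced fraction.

By countable additivity of the Lebesgue measure on pairwise disjoint measurable sets,
  m(union_{j >= 0} I_j) = sum_{j >= 0} m(I_j) = sum_{j >= 0} a * r^j,
  with a = 2 and r = 4/5.
Since 0 < r = 4/5 < 1, the geometric series converges:
  sum_{j >= 0} a * r^j = a / (1 - r).
  = 2 / (1 - 4/5)
  = 2 / (1/5)
  = 10.

10


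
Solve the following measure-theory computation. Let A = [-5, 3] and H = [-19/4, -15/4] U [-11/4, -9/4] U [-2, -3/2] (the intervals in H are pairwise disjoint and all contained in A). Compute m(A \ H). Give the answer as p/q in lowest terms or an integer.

The ambient interval has length m(A) = 3 - (-5) = 8.
Since the holes are disjoint and sit inside A, by finite additivity
  m(H) = sum_i (b_i - a_i), and m(A \ H) = m(A) - m(H).
Computing the hole measures:
  m(H_1) = -15/4 - (-19/4) = 1.
  m(H_2) = -9/4 - (-11/4) = 1/2.
  m(H_3) = -3/2 - (-2) = 1/2.
Summed: m(H) = 1 + 1/2 + 1/2 = 2.
So m(A \ H) = 8 - 2 = 6.

6


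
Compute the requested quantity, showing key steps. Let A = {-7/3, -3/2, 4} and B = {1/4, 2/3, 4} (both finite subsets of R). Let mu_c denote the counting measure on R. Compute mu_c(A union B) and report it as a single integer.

Counting measure on a finite set equals cardinality. By inclusion-exclusion, |A union B| = |A| + |B| - |A cap B|.
|A| = 3, |B| = 3, |A cap B| = 1.
So mu_c(A union B) = 3 + 3 - 1 = 5.

5


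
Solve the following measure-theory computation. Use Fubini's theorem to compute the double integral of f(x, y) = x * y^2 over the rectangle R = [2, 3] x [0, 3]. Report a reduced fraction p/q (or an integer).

f(x, y) is a tensor product of a function of x and a function of y, and both factors are bounded continuous (hence Lebesgue integrable) on the rectangle, so Fubini's theorem applies:
  integral_R f d(m x m) = (integral_a1^b1 x dx) * (integral_a2^b2 y^2 dy).
Inner integral in x: integral_{2}^{3} x dx = (3^2 - 2^2)/2
  = 5/2.
Inner integral in y: integral_{0}^{3} y^2 dy = (3^3 - 0^3)/3
  = 9.
Product: (5/2) * (9) = 45/2.

45/2


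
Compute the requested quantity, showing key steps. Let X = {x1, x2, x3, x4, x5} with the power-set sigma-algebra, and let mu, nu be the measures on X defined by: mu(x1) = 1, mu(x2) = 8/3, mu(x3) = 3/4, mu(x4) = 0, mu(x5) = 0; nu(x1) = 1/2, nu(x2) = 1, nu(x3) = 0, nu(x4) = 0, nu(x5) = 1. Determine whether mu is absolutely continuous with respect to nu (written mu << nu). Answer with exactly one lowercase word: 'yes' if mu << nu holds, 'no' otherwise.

mu << nu means: every nu-null measurable set is also mu-null; equivalently, for every atom x, if nu({x}) = 0 then mu({x}) = 0.
Checking each atom:
  x1: nu = 1/2 > 0 -> no constraint.
  x2: nu = 1 > 0 -> no constraint.
  x3: nu = 0, mu = 3/4 > 0 -> violates mu << nu.
  x4: nu = 0, mu = 0 -> consistent with mu << nu.
  x5: nu = 1 > 0 -> no constraint.
The atom(s) x3 violate the condition (nu = 0 but mu > 0). Therefore mu is NOT absolutely continuous w.r.t. nu.

no


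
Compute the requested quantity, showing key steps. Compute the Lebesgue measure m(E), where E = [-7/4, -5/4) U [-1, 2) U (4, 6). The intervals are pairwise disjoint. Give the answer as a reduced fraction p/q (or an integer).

For pairwise disjoint intervals, m(union_i I_i) = sum_i m(I_i),
and m is invariant under swapping open/closed endpoints (single points have measure 0).
So m(E) = sum_i (b_i - a_i).
  I_1 has length -5/4 - (-7/4) = 1/2.
  I_2 has length 2 - (-1) = 3.
  I_3 has length 6 - 4 = 2.
Summing:
  m(E) = 1/2 + 3 + 2 = 11/2.

11/2


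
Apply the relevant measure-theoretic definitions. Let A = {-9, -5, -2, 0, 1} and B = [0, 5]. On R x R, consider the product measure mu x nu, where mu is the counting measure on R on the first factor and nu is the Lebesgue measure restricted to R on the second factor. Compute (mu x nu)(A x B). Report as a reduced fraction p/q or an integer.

For a measurable rectangle A x B, the product measure satisfies
  (mu x nu)(A x B) = mu(A) * nu(B).
  mu(A) = 5.
  nu(B) = 5.
  (mu x nu)(A x B) = 5 * 5 = 25.

25


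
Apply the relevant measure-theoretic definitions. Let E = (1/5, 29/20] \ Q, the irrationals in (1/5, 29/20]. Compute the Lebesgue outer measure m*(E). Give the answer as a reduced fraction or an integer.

The interval I = (1/5, 29/20] has m(I) = 29/20 - 1/5 = 5/4 (endpoints are measure-zero, so open/closed/half-open agree). Write I = (I cap Q) u (I \ Q). The rationals in I are countable, so m*(I cap Q) = 0 (cover each rational by intervals whose total length is arbitrarily small). By countable subadditivity m*(I) <= m*(I cap Q) + m*(I \ Q), hence m*(I \ Q) >= m(I) = 5/4. The reverse inequality m*(I \ Q) <= m*(I) = 5/4 is trivial since (I \ Q) is a subset of I. Therefore m*(I \ Q) = 5/4.

5/4
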